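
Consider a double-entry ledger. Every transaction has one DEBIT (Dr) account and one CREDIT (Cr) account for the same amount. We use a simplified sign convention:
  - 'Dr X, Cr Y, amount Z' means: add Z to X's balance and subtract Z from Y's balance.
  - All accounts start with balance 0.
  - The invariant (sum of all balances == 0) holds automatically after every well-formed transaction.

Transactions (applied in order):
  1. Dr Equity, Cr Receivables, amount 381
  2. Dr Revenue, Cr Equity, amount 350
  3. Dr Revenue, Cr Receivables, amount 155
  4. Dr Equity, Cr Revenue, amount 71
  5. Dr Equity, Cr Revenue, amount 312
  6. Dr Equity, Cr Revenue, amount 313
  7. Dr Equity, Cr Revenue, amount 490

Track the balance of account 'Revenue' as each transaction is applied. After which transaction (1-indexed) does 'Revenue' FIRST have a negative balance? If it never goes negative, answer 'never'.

Answer: 6

Derivation:
After txn 1: Revenue=0
After txn 2: Revenue=350
After txn 3: Revenue=505
After txn 4: Revenue=434
After txn 5: Revenue=122
After txn 6: Revenue=-191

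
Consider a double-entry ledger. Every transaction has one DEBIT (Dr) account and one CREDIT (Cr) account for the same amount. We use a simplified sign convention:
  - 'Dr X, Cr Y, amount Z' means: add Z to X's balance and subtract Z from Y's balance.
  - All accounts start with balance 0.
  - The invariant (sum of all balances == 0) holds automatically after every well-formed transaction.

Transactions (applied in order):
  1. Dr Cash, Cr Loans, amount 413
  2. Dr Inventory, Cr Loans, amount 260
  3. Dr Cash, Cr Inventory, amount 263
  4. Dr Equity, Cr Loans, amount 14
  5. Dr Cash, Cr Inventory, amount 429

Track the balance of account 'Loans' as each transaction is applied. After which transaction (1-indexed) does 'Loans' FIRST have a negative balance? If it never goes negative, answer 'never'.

Answer: 1

Derivation:
After txn 1: Loans=-413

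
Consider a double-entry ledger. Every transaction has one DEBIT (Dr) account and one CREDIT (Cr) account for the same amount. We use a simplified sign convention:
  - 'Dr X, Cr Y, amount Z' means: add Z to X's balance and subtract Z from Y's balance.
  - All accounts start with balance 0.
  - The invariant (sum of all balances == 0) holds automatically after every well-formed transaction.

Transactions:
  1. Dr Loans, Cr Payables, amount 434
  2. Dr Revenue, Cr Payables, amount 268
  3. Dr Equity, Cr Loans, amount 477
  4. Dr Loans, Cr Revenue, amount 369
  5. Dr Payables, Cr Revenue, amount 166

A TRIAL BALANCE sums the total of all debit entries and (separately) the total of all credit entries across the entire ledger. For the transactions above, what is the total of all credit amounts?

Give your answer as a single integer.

Txn 1: credit+=434
Txn 2: credit+=268
Txn 3: credit+=477
Txn 4: credit+=369
Txn 5: credit+=166
Total credits = 1714

Answer: 1714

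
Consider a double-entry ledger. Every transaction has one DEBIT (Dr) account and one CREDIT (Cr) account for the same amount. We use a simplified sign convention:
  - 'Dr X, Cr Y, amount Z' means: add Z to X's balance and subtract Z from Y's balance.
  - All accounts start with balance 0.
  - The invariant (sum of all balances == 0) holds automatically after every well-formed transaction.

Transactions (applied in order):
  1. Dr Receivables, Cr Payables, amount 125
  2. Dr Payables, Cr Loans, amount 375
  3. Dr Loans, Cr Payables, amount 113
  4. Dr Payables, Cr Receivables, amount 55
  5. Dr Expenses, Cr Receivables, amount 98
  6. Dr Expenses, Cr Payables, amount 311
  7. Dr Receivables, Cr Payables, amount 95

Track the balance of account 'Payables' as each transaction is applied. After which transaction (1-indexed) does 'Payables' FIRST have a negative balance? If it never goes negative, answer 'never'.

After txn 1: Payables=-125

Answer: 1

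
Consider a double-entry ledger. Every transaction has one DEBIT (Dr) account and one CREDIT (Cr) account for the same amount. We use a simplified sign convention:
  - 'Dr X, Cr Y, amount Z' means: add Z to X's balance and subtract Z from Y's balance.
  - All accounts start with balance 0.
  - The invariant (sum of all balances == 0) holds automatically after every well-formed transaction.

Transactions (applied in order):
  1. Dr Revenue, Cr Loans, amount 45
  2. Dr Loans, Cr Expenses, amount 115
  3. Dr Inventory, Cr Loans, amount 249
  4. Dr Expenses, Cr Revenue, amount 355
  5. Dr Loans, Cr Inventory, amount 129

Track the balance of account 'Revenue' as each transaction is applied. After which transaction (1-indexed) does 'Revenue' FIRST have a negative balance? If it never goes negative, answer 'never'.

Answer: 4

Derivation:
After txn 1: Revenue=45
After txn 2: Revenue=45
After txn 3: Revenue=45
After txn 4: Revenue=-310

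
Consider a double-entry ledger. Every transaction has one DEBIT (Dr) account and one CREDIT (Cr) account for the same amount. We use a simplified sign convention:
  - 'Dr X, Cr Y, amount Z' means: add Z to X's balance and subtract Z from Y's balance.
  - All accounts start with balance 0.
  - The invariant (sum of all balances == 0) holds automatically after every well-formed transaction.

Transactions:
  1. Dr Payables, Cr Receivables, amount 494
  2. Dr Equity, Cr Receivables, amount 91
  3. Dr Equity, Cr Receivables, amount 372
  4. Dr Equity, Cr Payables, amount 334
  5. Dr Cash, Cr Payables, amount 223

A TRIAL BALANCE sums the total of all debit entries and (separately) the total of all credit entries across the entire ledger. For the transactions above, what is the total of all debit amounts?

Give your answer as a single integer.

Txn 1: debit+=494
Txn 2: debit+=91
Txn 3: debit+=372
Txn 4: debit+=334
Txn 5: debit+=223
Total debits = 1514

Answer: 1514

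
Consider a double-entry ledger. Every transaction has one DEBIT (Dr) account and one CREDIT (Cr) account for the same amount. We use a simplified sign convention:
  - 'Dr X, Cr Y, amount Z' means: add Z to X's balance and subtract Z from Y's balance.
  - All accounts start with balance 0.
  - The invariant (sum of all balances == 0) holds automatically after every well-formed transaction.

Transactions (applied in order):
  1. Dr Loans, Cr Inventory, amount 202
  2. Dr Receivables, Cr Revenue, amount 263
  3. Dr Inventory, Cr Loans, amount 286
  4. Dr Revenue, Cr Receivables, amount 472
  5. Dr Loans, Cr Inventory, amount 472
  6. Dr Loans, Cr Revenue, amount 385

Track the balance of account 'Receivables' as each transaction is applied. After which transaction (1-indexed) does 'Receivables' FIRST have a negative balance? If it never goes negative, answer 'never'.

After txn 1: Receivables=0
After txn 2: Receivables=263
After txn 3: Receivables=263
After txn 4: Receivables=-209

Answer: 4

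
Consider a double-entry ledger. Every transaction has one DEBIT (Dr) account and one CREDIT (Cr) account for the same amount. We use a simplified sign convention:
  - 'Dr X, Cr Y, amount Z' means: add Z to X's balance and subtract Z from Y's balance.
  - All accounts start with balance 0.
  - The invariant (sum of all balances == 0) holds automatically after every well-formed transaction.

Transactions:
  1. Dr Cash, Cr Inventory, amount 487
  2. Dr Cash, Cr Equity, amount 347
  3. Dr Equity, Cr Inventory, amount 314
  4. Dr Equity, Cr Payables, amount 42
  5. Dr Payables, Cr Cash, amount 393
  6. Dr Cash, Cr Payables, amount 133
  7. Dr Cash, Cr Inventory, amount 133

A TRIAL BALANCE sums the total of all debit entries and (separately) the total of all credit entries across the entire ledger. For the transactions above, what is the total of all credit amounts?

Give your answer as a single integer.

Answer: 1849

Derivation:
Txn 1: credit+=487
Txn 2: credit+=347
Txn 3: credit+=314
Txn 4: credit+=42
Txn 5: credit+=393
Txn 6: credit+=133
Txn 7: credit+=133
Total credits = 1849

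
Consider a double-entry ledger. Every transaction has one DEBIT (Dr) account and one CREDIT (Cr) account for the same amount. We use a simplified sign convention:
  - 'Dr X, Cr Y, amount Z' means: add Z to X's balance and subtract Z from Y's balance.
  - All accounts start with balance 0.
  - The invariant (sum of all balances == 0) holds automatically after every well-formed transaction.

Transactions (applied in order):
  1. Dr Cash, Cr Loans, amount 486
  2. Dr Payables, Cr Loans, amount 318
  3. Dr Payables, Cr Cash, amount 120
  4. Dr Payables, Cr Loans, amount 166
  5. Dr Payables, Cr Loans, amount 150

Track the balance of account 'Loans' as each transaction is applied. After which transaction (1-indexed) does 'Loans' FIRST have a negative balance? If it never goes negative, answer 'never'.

After txn 1: Loans=-486

Answer: 1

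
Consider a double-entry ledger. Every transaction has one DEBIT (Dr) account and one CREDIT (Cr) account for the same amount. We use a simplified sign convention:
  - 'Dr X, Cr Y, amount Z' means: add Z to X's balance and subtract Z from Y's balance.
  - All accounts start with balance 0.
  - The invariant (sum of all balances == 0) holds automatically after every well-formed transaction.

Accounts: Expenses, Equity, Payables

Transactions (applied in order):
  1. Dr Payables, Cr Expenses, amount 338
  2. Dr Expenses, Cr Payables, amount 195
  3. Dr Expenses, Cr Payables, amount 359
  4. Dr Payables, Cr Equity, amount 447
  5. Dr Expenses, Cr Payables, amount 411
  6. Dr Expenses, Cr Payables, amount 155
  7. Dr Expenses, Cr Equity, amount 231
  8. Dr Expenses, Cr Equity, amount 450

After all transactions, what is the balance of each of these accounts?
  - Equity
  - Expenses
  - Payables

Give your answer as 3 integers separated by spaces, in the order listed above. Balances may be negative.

Answer: -1128 1463 -335

Derivation:
After txn 1 (Dr Payables, Cr Expenses, amount 338): Expenses=-338 Payables=338
After txn 2 (Dr Expenses, Cr Payables, amount 195): Expenses=-143 Payables=143
After txn 3 (Dr Expenses, Cr Payables, amount 359): Expenses=216 Payables=-216
After txn 4 (Dr Payables, Cr Equity, amount 447): Equity=-447 Expenses=216 Payables=231
After txn 5 (Dr Expenses, Cr Payables, amount 411): Equity=-447 Expenses=627 Payables=-180
After txn 6 (Dr Expenses, Cr Payables, amount 155): Equity=-447 Expenses=782 Payables=-335
After txn 7 (Dr Expenses, Cr Equity, amount 231): Equity=-678 Expenses=1013 Payables=-335
After txn 8 (Dr Expenses, Cr Equity, amount 450): Equity=-1128 Expenses=1463 Payables=-335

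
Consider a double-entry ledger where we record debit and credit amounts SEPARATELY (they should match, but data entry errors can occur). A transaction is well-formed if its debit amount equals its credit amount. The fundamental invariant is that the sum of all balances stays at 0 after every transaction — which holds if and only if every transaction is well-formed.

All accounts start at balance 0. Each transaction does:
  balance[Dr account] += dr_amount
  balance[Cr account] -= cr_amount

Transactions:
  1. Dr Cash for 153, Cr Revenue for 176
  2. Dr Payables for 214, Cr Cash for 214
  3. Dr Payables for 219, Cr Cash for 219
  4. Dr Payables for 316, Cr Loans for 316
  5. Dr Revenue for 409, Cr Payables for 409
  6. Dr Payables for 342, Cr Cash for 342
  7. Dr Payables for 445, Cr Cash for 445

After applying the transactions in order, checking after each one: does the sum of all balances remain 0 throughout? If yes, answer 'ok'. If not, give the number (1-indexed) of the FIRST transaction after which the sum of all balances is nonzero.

Answer: 1

Derivation:
After txn 1: dr=153 cr=176 sum_balances=-23
After txn 2: dr=214 cr=214 sum_balances=-23
After txn 3: dr=219 cr=219 sum_balances=-23
After txn 4: dr=316 cr=316 sum_balances=-23
After txn 5: dr=409 cr=409 sum_balances=-23
After txn 6: dr=342 cr=342 sum_balances=-23
After txn 7: dr=445 cr=445 sum_balances=-23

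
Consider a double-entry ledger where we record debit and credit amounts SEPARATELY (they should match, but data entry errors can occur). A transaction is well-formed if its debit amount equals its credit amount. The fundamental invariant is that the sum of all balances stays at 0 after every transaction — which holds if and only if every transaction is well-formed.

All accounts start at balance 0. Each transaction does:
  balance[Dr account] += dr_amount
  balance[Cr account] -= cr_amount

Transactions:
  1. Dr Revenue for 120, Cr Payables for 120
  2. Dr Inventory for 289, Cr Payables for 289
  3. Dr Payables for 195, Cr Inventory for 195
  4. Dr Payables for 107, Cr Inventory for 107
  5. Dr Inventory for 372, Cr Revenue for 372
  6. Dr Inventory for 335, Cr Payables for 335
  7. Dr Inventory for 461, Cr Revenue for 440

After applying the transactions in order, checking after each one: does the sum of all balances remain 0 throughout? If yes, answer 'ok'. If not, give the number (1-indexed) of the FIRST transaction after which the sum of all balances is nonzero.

Answer: 7

Derivation:
After txn 1: dr=120 cr=120 sum_balances=0
After txn 2: dr=289 cr=289 sum_balances=0
After txn 3: dr=195 cr=195 sum_balances=0
After txn 4: dr=107 cr=107 sum_balances=0
After txn 5: dr=372 cr=372 sum_balances=0
After txn 6: dr=335 cr=335 sum_balances=0
After txn 7: dr=461 cr=440 sum_balances=21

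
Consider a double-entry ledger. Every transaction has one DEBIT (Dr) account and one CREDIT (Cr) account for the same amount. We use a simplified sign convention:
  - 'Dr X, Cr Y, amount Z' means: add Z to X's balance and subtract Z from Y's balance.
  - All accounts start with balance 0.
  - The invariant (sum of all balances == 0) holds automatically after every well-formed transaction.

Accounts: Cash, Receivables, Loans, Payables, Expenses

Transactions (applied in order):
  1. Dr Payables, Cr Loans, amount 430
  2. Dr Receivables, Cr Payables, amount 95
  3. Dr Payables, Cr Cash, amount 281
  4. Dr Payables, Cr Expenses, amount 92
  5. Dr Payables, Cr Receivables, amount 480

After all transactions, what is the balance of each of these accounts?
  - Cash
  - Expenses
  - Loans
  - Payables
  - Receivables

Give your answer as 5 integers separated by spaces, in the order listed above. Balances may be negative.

After txn 1 (Dr Payables, Cr Loans, amount 430): Loans=-430 Payables=430
After txn 2 (Dr Receivables, Cr Payables, amount 95): Loans=-430 Payables=335 Receivables=95
After txn 3 (Dr Payables, Cr Cash, amount 281): Cash=-281 Loans=-430 Payables=616 Receivables=95
After txn 4 (Dr Payables, Cr Expenses, amount 92): Cash=-281 Expenses=-92 Loans=-430 Payables=708 Receivables=95
After txn 5 (Dr Payables, Cr Receivables, amount 480): Cash=-281 Expenses=-92 Loans=-430 Payables=1188 Receivables=-385

Answer: -281 -92 -430 1188 -385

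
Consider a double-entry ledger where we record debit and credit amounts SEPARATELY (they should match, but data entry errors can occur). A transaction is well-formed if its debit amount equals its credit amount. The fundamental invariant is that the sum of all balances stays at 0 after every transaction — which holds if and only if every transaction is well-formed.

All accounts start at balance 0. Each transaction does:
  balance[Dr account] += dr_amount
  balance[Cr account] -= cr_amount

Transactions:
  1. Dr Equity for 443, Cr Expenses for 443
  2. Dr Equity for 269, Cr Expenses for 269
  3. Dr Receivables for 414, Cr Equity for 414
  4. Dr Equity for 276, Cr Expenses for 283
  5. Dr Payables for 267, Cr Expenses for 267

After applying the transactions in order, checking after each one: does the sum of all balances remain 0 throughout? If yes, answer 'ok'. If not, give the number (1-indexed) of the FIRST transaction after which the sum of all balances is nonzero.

After txn 1: dr=443 cr=443 sum_balances=0
After txn 2: dr=269 cr=269 sum_balances=0
After txn 3: dr=414 cr=414 sum_balances=0
After txn 4: dr=276 cr=283 sum_balances=-7
After txn 5: dr=267 cr=267 sum_balances=-7

Answer: 4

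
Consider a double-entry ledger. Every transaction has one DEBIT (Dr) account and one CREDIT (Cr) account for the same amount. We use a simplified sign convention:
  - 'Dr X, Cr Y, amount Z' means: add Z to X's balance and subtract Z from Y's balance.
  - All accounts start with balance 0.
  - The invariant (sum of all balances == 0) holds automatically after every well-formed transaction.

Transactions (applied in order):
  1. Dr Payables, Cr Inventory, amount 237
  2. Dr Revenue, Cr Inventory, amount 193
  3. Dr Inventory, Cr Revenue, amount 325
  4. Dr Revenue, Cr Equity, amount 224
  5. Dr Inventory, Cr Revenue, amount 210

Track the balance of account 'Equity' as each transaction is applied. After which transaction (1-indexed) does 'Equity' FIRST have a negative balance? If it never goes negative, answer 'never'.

Answer: 4

Derivation:
After txn 1: Equity=0
After txn 2: Equity=0
After txn 3: Equity=0
After txn 4: Equity=-224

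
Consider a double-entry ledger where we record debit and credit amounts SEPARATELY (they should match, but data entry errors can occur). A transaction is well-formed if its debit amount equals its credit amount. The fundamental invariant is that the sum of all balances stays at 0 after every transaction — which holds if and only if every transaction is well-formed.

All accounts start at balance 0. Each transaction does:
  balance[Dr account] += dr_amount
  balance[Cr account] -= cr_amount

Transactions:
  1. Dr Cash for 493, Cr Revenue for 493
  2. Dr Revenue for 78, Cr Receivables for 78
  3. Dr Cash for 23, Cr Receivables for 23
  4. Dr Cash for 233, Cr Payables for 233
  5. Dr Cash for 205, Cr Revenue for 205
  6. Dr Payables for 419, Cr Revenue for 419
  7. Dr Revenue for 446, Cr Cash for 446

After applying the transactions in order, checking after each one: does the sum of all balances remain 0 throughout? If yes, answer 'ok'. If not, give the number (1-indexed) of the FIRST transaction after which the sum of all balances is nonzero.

Answer: ok

Derivation:
After txn 1: dr=493 cr=493 sum_balances=0
After txn 2: dr=78 cr=78 sum_balances=0
After txn 3: dr=23 cr=23 sum_balances=0
After txn 4: dr=233 cr=233 sum_balances=0
After txn 5: dr=205 cr=205 sum_balances=0
After txn 6: dr=419 cr=419 sum_balances=0
After txn 7: dr=446 cr=446 sum_balances=0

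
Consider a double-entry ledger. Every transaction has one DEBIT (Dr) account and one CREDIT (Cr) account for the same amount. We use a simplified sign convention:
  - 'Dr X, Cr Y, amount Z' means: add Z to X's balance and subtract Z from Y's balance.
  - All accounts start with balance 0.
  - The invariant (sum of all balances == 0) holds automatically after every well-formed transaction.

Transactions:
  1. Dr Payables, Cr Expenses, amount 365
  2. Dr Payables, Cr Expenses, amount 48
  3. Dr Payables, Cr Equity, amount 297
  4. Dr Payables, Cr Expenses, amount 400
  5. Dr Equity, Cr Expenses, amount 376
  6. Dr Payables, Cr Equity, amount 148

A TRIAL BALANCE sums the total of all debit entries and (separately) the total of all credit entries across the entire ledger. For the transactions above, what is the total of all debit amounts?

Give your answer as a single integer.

Answer: 1634

Derivation:
Txn 1: debit+=365
Txn 2: debit+=48
Txn 3: debit+=297
Txn 4: debit+=400
Txn 5: debit+=376
Txn 6: debit+=148
Total debits = 1634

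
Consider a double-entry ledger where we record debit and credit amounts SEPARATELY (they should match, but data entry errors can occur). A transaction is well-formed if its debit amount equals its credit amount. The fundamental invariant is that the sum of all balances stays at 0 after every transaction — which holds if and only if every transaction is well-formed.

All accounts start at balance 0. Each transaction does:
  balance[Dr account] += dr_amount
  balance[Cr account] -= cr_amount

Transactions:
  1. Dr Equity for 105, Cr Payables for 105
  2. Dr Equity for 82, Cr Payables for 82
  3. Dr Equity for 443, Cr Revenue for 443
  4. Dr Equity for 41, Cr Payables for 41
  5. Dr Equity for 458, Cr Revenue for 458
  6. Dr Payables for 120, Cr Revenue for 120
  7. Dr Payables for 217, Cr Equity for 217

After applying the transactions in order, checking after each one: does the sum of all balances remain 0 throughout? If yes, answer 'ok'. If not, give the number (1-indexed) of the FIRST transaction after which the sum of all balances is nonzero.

Answer: ok

Derivation:
After txn 1: dr=105 cr=105 sum_balances=0
After txn 2: dr=82 cr=82 sum_balances=0
After txn 3: dr=443 cr=443 sum_balances=0
After txn 4: dr=41 cr=41 sum_balances=0
After txn 5: dr=458 cr=458 sum_balances=0
After txn 6: dr=120 cr=120 sum_balances=0
After txn 7: dr=217 cr=217 sum_balances=0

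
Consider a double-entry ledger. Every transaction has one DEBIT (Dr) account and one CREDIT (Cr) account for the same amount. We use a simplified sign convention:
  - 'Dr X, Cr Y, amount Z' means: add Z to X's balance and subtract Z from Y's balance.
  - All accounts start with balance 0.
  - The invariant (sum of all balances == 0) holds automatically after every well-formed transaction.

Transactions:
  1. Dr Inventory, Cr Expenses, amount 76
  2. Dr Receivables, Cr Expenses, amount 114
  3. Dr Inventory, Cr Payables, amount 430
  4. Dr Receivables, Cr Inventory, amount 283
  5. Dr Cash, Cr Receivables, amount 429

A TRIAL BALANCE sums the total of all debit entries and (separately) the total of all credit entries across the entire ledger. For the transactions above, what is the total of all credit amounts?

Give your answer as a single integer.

Txn 1: credit+=76
Txn 2: credit+=114
Txn 3: credit+=430
Txn 4: credit+=283
Txn 5: credit+=429
Total credits = 1332

Answer: 1332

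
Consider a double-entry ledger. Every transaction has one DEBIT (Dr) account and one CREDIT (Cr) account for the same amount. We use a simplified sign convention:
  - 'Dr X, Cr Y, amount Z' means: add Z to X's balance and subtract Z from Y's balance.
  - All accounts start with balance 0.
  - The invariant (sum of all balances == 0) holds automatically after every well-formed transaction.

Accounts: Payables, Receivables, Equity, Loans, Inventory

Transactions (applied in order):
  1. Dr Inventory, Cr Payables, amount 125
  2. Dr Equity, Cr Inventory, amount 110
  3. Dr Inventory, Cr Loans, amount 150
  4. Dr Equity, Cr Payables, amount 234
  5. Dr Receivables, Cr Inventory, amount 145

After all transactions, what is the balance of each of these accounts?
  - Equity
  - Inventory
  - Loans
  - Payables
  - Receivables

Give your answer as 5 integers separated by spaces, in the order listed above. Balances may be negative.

After txn 1 (Dr Inventory, Cr Payables, amount 125): Inventory=125 Payables=-125
After txn 2 (Dr Equity, Cr Inventory, amount 110): Equity=110 Inventory=15 Payables=-125
After txn 3 (Dr Inventory, Cr Loans, amount 150): Equity=110 Inventory=165 Loans=-150 Payables=-125
After txn 4 (Dr Equity, Cr Payables, amount 234): Equity=344 Inventory=165 Loans=-150 Payables=-359
After txn 5 (Dr Receivables, Cr Inventory, amount 145): Equity=344 Inventory=20 Loans=-150 Payables=-359 Receivables=145

Answer: 344 20 -150 -359 145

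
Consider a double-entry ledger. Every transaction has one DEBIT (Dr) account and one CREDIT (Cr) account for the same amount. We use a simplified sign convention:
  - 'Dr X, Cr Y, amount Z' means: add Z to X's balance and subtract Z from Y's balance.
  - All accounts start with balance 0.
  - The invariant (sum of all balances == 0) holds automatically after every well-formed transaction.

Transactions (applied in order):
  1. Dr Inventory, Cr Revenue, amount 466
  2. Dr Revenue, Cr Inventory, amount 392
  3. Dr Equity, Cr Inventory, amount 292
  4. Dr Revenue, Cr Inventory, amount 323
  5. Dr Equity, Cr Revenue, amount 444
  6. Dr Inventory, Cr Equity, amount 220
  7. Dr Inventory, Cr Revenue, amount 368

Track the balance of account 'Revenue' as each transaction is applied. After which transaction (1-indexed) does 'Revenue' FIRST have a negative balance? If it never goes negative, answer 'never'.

Answer: 1

Derivation:
After txn 1: Revenue=-466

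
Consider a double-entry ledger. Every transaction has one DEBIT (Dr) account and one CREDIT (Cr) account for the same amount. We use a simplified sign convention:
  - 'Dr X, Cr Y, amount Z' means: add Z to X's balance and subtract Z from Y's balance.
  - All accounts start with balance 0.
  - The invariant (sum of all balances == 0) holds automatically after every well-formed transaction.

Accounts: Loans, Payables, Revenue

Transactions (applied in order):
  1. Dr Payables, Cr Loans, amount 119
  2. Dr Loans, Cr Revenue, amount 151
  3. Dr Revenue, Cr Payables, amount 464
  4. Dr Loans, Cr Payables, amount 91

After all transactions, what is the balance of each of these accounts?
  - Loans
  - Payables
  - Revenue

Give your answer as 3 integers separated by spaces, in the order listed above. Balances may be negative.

Answer: 123 -436 313

Derivation:
After txn 1 (Dr Payables, Cr Loans, amount 119): Loans=-119 Payables=119
After txn 2 (Dr Loans, Cr Revenue, amount 151): Loans=32 Payables=119 Revenue=-151
After txn 3 (Dr Revenue, Cr Payables, amount 464): Loans=32 Payables=-345 Revenue=313
After txn 4 (Dr Loans, Cr Payables, amount 91): Loans=123 Payables=-436 Revenue=313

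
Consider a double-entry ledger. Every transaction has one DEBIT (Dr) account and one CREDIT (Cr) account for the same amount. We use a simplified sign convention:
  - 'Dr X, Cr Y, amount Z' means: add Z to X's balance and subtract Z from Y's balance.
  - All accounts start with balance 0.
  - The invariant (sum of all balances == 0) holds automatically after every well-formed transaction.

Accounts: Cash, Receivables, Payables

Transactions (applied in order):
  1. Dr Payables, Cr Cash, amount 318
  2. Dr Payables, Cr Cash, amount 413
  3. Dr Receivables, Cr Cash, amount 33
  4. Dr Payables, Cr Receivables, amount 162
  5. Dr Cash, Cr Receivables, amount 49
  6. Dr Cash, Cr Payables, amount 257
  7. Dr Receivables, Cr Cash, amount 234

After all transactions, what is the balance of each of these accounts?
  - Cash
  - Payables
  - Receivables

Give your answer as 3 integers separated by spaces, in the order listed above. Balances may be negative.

After txn 1 (Dr Payables, Cr Cash, amount 318): Cash=-318 Payables=318
After txn 2 (Dr Payables, Cr Cash, amount 413): Cash=-731 Payables=731
After txn 3 (Dr Receivables, Cr Cash, amount 33): Cash=-764 Payables=731 Receivables=33
After txn 4 (Dr Payables, Cr Receivables, amount 162): Cash=-764 Payables=893 Receivables=-129
After txn 5 (Dr Cash, Cr Receivables, amount 49): Cash=-715 Payables=893 Receivables=-178
After txn 6 (Dr Cash, Cr Payables, amount 257): Cash=-458 Payables=636 Receivables=-178
After txn 7 (Dr Receivables, Cr Cash, amount 234): Cash=-692 Payables=636 Receivables=56

Answer: -692 636 56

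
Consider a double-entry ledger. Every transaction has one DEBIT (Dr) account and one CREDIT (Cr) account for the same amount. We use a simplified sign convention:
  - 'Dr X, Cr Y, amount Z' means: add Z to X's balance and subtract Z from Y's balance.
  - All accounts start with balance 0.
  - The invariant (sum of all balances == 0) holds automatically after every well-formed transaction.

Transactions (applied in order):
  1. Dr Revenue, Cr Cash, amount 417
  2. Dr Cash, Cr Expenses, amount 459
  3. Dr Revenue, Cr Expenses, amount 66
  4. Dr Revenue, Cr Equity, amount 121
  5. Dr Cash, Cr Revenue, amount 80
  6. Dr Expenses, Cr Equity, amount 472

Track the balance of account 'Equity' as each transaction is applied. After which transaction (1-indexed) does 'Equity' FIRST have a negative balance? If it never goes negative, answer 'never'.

Answer: 4

Derivation:
After txn 1: Equity=0
After txn 2: Equity=0
After txn 3: Equity=0
After txn 4: Equity=-121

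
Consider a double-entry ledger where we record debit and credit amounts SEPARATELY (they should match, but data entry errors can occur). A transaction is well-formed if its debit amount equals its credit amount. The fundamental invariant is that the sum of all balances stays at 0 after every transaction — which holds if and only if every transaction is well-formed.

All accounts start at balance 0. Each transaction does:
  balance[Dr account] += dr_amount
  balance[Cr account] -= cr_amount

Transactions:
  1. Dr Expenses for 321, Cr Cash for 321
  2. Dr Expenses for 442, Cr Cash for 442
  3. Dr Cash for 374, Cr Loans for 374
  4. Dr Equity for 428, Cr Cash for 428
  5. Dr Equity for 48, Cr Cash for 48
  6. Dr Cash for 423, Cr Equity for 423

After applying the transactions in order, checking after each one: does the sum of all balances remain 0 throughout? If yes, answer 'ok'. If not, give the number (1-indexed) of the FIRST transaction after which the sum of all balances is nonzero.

After txn 1: dr=321 cr=321 sum_balances=0
After txn 2: dr=442 cr=442 sum_balances=0
After txn 3: dr=374 cr=374 sum_balances=0
After txn 4: dr=428 cr=428 sum_balances=0
After txn 5: dr=48 cr=48 sum_balances=0
After txn 6: dr=423 cr=423 sum_balances=0

Answer: ok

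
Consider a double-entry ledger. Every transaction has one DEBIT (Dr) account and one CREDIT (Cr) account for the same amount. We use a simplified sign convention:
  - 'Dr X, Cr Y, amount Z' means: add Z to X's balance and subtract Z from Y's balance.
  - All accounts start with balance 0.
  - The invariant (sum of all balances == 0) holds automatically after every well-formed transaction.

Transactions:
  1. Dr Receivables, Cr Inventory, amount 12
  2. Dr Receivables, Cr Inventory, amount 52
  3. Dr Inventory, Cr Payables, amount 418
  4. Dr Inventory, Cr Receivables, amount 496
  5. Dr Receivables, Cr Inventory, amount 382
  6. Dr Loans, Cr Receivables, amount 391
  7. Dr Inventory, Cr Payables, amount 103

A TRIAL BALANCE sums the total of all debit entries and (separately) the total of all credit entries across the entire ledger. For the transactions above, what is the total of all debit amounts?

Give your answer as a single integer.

Answer: 1854

Derivation:
Txn 1: debit+=12
Txn 2: debit+=52
Txn 3: debit+=418
Txn 4: debit+=496
Txn 5: debit+=382
Txn 6: debit+=391
Txn 7: debit+=103
Total debits = 1854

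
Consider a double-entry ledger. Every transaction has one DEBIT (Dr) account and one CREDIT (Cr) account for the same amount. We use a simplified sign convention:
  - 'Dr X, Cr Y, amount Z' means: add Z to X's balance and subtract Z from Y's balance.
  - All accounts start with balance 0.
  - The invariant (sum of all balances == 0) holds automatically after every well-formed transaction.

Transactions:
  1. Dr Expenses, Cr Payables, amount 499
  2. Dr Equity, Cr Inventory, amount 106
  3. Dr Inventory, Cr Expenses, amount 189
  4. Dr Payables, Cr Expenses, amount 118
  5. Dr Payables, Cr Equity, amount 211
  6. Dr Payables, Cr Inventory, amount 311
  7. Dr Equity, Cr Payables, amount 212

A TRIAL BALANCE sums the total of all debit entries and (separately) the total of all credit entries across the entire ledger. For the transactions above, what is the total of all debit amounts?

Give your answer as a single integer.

Txn 1: debit+=499
Txn 2: debit+=106
Txn 3: debit+=189
Txn 4: debit+=118
Txn 5: debit+=211
Txn 6: debit+=311
Txn 7: debit+=212
Total debits = 1646

Answer: 1646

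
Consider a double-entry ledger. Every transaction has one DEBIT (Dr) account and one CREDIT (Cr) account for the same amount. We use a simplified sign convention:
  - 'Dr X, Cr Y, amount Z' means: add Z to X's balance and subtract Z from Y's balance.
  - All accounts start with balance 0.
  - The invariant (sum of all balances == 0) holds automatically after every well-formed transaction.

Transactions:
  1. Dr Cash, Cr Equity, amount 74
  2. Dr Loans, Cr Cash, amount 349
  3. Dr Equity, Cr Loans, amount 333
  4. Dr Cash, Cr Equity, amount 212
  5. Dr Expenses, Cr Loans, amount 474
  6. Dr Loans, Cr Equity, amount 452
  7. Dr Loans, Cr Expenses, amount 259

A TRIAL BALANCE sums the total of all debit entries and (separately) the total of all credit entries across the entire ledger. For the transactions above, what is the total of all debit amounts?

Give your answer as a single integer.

Answer: 2153

Derivation:
Txn 1: debit+=74
Txn 2: debit+=349
Txn 3: debit+=333
Txn 4: debit+=212
Txn 5: debit+=474
Txn 6: debit+=452
Txn 7: debit+=259
Total debits = 2153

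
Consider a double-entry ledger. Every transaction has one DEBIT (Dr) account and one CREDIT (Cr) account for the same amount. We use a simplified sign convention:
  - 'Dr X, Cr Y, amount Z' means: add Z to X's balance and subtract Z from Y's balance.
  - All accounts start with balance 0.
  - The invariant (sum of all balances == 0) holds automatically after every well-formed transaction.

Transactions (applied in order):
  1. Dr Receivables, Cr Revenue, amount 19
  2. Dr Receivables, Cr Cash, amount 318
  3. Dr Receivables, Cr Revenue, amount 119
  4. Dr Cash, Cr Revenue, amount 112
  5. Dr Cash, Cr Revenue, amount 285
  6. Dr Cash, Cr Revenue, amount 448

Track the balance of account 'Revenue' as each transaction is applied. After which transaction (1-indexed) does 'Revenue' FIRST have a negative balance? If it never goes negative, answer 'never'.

Answer: 1

Derivation:
After txn 1: Revenue=-19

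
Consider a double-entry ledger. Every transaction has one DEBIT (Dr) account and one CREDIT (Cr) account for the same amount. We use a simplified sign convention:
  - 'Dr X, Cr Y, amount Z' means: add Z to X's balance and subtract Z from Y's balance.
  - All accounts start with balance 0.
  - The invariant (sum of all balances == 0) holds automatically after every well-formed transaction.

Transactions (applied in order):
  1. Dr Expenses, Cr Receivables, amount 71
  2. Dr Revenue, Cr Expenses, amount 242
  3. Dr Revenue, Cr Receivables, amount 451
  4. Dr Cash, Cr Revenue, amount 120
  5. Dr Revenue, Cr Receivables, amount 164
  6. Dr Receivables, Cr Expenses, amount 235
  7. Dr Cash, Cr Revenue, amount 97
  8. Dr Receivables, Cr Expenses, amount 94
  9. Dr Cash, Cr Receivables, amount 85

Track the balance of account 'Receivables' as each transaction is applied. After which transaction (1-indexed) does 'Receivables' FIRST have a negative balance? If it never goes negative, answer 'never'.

After txn 1: Receivables=-71

Answer: 1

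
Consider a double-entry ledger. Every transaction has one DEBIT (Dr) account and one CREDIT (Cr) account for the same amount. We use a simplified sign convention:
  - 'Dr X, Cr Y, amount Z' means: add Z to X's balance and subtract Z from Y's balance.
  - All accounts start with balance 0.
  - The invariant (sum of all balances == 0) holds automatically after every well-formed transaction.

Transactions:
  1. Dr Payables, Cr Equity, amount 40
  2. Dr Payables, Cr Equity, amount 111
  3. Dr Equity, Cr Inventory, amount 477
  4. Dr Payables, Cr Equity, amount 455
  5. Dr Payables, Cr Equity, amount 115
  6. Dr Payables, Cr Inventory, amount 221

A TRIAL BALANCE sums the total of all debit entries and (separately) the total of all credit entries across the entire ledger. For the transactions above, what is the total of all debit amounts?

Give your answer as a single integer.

Txn 1: debit+=40
Txn 2: debit+=111
Txn 3: debit+=477
Txn 4: debit+=455
Txn 5: debit+=115
Txn 6: debit+=221
Total debits = 1419

Answer: 1419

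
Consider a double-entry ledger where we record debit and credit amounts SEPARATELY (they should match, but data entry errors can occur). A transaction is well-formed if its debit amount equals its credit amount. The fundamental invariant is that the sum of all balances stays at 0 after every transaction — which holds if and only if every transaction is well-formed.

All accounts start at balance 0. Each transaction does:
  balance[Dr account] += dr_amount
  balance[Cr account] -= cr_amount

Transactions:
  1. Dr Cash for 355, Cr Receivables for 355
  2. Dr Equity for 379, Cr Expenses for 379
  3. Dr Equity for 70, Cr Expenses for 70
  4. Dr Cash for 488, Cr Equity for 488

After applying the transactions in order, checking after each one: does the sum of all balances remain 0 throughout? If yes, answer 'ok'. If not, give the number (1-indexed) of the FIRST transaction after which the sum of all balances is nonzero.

Answer: ok

Derivation:
After txn 1: dr=355 cr=355 sum_balances=0
After txn 2: dr=379 cr=379 sum_balances=0
After txn 3: dr=70 cr=70 sum_balances=0
After txn 4: dr=488 cr=488 sum_balances=0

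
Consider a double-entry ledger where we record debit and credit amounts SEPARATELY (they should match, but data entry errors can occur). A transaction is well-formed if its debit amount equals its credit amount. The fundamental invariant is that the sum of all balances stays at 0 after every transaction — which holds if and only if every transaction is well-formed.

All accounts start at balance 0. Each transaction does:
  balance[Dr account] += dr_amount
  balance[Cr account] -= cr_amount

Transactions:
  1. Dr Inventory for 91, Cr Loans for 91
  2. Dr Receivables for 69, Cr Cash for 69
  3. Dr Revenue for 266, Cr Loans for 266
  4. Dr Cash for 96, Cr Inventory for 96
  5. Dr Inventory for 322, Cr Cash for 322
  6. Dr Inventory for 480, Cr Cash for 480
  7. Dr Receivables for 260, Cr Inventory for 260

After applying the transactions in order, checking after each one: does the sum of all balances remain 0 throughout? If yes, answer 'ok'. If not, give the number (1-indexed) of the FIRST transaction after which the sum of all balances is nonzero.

After txn 1: dr=91 cr=91 sum_balances=0
After txn 2: dr=69 cr=69 sum_balances=0
After txn 3: dr=266 cr=266 sum_balances=0
After txn 4: dr=96 cr=96 sum_balances=0
After txn 5: dr=322 cr=322 sum_balances=0
After txn 6: dr=480 cr=480 sum_balances=0
After txn 7: dr=260 cr=260 sum_balances=0

Answer: ok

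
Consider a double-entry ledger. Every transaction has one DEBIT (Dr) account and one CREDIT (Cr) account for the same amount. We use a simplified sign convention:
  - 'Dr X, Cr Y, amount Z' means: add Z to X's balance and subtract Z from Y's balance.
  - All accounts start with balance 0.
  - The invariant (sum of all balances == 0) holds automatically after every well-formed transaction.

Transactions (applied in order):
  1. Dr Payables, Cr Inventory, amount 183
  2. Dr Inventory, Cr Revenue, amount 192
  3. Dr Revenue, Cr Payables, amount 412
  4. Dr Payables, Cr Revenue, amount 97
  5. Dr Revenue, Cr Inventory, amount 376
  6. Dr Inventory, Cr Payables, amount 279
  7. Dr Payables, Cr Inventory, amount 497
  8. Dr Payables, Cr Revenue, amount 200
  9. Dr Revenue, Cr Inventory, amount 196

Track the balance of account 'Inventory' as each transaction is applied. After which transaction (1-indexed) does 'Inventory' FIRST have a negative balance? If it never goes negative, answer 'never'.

After txn 1: Inventory=-183

Answer: 1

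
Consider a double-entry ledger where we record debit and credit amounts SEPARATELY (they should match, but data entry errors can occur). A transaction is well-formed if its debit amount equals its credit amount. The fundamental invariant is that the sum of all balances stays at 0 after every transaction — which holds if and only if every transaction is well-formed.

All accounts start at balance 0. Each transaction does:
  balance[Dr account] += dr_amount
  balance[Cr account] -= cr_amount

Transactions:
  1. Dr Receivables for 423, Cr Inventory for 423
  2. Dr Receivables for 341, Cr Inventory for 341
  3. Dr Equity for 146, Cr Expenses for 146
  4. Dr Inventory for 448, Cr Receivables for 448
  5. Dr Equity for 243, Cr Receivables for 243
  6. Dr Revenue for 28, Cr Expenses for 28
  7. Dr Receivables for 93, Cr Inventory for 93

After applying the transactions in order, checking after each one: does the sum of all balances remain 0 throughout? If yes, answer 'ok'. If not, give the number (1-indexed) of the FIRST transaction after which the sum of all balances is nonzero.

Answer: ok

Derivation:
After txn 1: dr=423 cr=423 sum_balances=0
After txn 2: dr=341 cr=341 sum_balances=0
After txn 3: dr=146 cr=146 sum_balances=0
After txn 4: dr=448 cr=448 sum_balances=0
After txn 5: dr=243 cr=243 sum_balances=0
After txn 6: dr=28 cr=28 sum_balances=0
After txn 7: dr=93 cr=93 sum_balances=0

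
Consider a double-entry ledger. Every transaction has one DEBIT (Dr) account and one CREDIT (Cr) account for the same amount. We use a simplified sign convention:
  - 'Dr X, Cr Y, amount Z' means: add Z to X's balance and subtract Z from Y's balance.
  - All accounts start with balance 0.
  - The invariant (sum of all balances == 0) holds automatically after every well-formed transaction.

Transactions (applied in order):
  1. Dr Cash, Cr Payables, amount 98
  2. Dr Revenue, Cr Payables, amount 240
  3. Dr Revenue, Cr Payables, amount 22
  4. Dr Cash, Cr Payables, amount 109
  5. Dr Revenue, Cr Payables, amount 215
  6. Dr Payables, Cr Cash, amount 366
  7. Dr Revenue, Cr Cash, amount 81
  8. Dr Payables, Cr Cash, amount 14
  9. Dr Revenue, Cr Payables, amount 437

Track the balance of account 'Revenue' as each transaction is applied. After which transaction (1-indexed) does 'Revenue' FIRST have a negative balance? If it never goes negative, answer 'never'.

After txn 1: Revenue=0
After txn 2: Revenue=240
After txn 3: Revenue=262
After txn 4: Revenue=262
After txn 5: Revenue=477
After txn 6: Revenue=477
After txn 7: Revenue=558
After txn 8: Revenue=558
After txn 9: Revenue=995

Answer: never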